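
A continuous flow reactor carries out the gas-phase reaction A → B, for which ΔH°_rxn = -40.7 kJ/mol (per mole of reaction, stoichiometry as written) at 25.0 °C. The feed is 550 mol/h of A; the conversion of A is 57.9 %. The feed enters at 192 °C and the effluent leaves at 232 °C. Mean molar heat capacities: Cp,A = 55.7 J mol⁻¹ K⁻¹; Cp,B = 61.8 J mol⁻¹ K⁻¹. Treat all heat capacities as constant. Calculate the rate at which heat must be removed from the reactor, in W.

Q_out = 3150 W

Extent of reaction ξ = 0.579 × 550 = 318.45 mol/h
Reaction term: ξ·ΔH°_rxn = 318.45 × -40.7 = -12961 kJ/h
Sensible, feed 192→25 °C: -5116 kJ/h
Outlet flows (mol/h): A 231.55, B 318.45
Sensible, products 25→232 °C: 6743.6 kJ/h
Q = ΔH = -11333 kJ/h = -3.1482 kW
Heat removed = 3148.2 W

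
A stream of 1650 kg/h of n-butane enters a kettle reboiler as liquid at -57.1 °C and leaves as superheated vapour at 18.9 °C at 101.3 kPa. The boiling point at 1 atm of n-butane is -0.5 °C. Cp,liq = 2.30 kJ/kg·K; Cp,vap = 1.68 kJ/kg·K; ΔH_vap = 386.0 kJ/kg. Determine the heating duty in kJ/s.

Q = 252 kJ/s

liquid -57.1→-0.5 °C: 130.18 kJ/kg
vaporisation at -0.5 °C: 386 kJ/kg
vapour -0.5→18.9 °C: 32.592 kJ/kg
Δh = 130.18 + 386 + 32.592 = 548.77 kJ/kg
Q = ṁ·Δh = 1650 kg/h × 548.77 kJ/kg = 905470 kJ/h
|Q| = 251.52 kW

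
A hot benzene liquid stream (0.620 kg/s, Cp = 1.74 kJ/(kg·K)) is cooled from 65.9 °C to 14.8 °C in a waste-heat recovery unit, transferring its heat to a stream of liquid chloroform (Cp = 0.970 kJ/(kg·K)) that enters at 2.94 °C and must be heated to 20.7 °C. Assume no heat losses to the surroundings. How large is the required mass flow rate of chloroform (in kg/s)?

ṁ_c = 3.20 kg/s

Heat released by hot stream: Q = 0.620 × 1.74 × (65.9 − 14.8) = 55.127 kJ/s
Energy balance on cold side (adiabatic exchanger): Q = ṁ_c·Cp_c·(T_c,out − T_c,in)
ṁ_c = 55.127 / [0.970 × (20.7 − 2.94)] = 3.2 kg/s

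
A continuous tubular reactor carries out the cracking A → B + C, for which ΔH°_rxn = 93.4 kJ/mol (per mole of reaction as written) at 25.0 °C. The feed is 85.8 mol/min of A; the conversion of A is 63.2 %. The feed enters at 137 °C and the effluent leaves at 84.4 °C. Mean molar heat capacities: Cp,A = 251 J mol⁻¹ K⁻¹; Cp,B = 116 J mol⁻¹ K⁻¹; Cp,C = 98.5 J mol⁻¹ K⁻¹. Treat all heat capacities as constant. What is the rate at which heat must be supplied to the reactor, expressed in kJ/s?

Extent of reaction ξ = 0.632 × 85.8 = 54.226 mol/min
Reaction term: ξ·ΔH°_rxn = 54.226 × 93.4 = 5064.7 kJ/min
Sensible, feed 137→25 °C: -2412 kJ/min
Outlet flows (mol/min): A 31.574, B 54.226, C 54.226
Sensible, products 25→84.4 °C: 1161.7 kJ/min
Q = ΔH = 3814.3 kJ/min = 63.572 kW
Heat supplied = 63.572 kJ/s

Q_in = 63.6 kJ/s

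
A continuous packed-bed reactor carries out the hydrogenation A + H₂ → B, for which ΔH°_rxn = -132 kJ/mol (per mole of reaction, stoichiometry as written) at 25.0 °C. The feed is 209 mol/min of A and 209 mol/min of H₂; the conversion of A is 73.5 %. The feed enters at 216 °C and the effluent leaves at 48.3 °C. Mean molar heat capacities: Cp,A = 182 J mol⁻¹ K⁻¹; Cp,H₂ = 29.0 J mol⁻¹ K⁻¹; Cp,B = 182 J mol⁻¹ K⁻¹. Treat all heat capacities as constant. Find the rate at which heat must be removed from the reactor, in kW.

Extent of reaction ξ = 0.735 × 209 = 153.62 mol/min
Reaction term: ξ·ΔH°_rxn = 153.62 × -132 = -20277 kJ/min
Sensible, feed 216→25 °C: -8422.9 kJ/min
Outlet flows (mol/min): A 55.385, H₂ 55.385, B 153.62
Sensible, products 25→48.3 °C: 923.71 kJ/min
Q = ΔH = -27776 kJ/min = -462.94 kW
Heat removed = 462.94 kW

Q_out = 463 kW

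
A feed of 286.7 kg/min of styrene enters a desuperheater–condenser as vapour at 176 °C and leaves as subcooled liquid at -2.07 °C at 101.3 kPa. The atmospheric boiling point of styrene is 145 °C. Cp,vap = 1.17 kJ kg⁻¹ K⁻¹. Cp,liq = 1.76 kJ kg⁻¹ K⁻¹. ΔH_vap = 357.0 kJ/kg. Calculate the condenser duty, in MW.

Q_c = 3.12 MW

vapour 176→145 °C: -36.27 kJ/kg
condensation at 145 °C: -357 kJ/kg
liquid 145→-2.07 °C: -258.84 kJ/kg
Δh = -36.27 + -357 + -258.84 = -652.11 kJ/kg
Q = ṁ·Δh = 286.7 kg/min × -652.11 kJ/kg = -186960 kJ/min
|Q| = 3116 kW = 3.116 MW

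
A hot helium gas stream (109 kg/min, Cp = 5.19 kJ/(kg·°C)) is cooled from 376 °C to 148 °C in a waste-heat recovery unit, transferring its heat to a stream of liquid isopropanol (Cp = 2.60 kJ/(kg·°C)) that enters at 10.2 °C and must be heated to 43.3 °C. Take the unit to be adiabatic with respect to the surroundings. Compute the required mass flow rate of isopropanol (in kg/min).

ṁ_c = 1500 kg/min

Heat released by hot stream: Q = 109 × 5.19 × (376 − 148) = 128980 kJ/min
Energy balance on cold side (adiabatic exchanger): Q = ṁ_c·Cp_c·(T_c,out − T_c,in)
ṁ_c = 128980 / [2.60 × (43.3 − 10.2)] = 1498.7 kg/min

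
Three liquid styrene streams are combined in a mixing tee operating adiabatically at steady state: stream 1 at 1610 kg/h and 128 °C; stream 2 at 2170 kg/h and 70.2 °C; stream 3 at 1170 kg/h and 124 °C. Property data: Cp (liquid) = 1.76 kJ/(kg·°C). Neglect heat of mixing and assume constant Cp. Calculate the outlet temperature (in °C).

Energy balance with Q = 0: Σ ṁᵢCp,ᵢ(T_out − Tᵢ) = 0
Σ ṁᵢCp,ᵢTᵢ = 1610×1.76×128 + 2170×1.76×70.2 + 1170×1.76×124 = 886150
Σ ṁᵢCp,ᵢ = 1610×1.76 + 2170×1.76 + 1170×1.76 = 8712
T_out = 886150 / 8712 = 101.72 °C

T_out = 102 °C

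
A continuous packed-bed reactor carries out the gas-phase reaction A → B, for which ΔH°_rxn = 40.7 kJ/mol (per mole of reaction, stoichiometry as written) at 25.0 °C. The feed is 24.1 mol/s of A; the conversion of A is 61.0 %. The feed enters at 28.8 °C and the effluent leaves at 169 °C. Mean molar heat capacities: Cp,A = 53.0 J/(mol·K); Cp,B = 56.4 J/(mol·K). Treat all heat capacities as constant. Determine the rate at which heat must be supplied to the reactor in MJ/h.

Q_in = 2820 MJ/h

Extent of reaction ξ = 0.610 × 24.1 = 14.701 mol/s
Reaction term: ξ·ΔH°_rxn = 14.701 × 40.7 = 598.33 kJ/s
Sensible, feed 28.8→25 °C: -4.8537 kJ/s
Outlet flows (mol/s): A 9.399, B 14.701
Sensible, products 25→169 °C: 191.13 kJ/s
Q = ΔH = 784.61 kJ/s = 784.61 kW
Heat supplied = 2824.6 MJ/h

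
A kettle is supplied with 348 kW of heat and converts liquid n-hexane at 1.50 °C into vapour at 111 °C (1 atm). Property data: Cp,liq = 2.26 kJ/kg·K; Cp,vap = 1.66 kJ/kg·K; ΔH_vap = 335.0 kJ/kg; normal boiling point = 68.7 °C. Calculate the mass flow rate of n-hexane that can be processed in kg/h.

ṁ = 2250 kg/h

Δh = 2.26×(68.7−1.50) + 335.0 + 1.66×(111−68.7) = 557.09 kJ/kg
Q = 348 kW = 348 kJ/s = 1.2528e+06 kJ/h
ṁ = Q/Δh = 1.2528e+06 / 557.09 = 2248.8 kg/h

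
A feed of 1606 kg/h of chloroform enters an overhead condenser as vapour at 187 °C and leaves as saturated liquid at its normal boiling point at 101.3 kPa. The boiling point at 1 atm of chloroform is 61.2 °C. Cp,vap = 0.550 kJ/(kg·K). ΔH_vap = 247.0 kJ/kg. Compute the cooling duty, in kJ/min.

vapour 187→61.2 °C: -69.19 kJ/kg
condensation at 61.2 °C: -247 kJ/kg
Δh = -69.19 + -247 = -316.19 kJ/kg
Q = ṁ·Δh = 1606 kg/h × -316.19 kJ/kg = -507800 kJ/h
|Q| = 141.06 kW = 8463.4 kJ/min

Q_c = 8460 kJ/min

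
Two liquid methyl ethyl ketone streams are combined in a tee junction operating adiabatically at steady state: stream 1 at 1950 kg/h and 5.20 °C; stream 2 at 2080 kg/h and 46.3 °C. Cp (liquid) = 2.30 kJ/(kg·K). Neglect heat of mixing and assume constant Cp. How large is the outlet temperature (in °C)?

T_out = 26.4 °C

Energy balance with Q = 0: Σ ṁᵢCp,ᵢ(T_out − Tᵢ) = 0
T_out = Σ ṁᵢCp,ᵢTᵢ / Σ ṁᵢCp,ᵢ
      = 244820 / 9269 = 26.413 °C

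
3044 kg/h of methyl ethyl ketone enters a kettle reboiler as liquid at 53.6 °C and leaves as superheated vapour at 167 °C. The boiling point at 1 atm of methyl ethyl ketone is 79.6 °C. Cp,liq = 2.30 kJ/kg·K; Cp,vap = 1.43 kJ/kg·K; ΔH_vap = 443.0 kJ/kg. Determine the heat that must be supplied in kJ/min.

Q = 31800 kJ/min

liquid 53.6→79.6 °C: 59.8 kJ/kg
vaporisation at 79.6 °C: 443 kJ/kg
vapour 79.6→167 °C: 124.98 kJ/kg
Δh = 59.8 + 443 + 124.98 = 627.78 kJ/kg
Q = ṁ·Δh = 3044 kg/h × 627.78 kJ/kg = 1.911e+06 kJ/h
|Q| = 530.82 kW = 31849 kJ/min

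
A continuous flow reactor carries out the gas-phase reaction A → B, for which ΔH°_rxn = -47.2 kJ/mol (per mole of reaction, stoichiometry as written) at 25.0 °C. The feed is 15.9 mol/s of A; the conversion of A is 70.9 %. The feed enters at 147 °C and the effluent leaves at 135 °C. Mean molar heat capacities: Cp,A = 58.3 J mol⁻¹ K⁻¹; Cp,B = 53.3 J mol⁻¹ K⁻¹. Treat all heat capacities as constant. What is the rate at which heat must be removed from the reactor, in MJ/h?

Extent of reaction ξ = 0.709 × 15.9 = 11.273 mol/s
Reaction term: ξ·ΔH°_rxn = 11.273 × -47.2 = -532.09 kJ/s
Sensible, feed 147→25 °C: -113.09 kJ/s
Outlet flows (mol/s): A 4.6269, B 11.273
Sensible, products 25→135 °C: 95.766 kJ/s
Q = ΔH = -549.41 kJ/s = -549.41 kW
Heat removed = 1977.9 MJ/h

Q_out = 1980 MJ/h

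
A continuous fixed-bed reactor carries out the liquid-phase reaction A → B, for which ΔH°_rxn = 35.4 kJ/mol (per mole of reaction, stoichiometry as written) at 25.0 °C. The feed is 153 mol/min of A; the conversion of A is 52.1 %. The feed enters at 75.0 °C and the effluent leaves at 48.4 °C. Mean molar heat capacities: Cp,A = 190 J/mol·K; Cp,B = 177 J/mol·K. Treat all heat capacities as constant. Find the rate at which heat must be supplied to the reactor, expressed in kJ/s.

Extent of reaction ξ = 0.521 × 153 = 79.713 mol/min
Reaction term: ξ·ΔH°_rxn = 79.713 × 35.4 = 2821.8 kJ/min
Sensible, feed 75.0→25 °C: -1453.5 kJ/min
Outlet flows (mol/min): A 73.287, B 79.713
Sensible, products 25→48.4 °C: 655.99 kJ/min
Q = ΔH = 2024.3 kJ/min = 33.739 kW
Heat supplied = 33.739 kJ/s

Q_in = 33.7 kJ/s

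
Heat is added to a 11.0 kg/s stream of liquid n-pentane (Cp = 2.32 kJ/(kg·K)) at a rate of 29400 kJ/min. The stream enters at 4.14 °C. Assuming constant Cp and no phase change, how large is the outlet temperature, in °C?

T_out = 23.3 °C

Q = 29400 kJ/min = 490 kJ/s
ΔT = Q/(ṁ·Cp) = 490/(11.0×2.32) = 19.201 K
T_out = 4.14 + 19.201 = 23.341 °C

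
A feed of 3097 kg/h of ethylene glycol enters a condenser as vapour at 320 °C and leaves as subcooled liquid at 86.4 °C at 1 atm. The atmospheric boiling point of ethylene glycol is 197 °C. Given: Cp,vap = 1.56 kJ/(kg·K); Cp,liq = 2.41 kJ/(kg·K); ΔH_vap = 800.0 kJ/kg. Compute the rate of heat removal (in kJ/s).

vapour 320→197 °C: -191.88 kJ/kg
condensation at 197 °C: -800 kJ/kg
liquid 197→86.4 °C: -266.55 kJ/kg
Δh = -191.88 + -800 + -266.55 = -1258.4 kJ/kg
Q = ṁ·Δh = 3097 kg/h × -1258.4 kJ/kg = -3.8973e+06 kJ/h
|Q| = 1082.6 kW

Q_c = 1080 kJ/s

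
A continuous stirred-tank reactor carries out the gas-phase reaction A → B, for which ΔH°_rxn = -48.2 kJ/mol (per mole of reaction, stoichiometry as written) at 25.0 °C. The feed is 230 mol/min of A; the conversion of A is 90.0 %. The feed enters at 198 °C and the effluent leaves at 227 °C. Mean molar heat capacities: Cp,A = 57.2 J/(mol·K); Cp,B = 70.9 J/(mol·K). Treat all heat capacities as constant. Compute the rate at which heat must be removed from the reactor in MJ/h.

Q_out = 541 MJ/h

Extent of reaction ξ = 0.900 × 230 = 207 mol/min
Reaction term: ξ·ΔH°_rxn = 207 × -48.2 = -9977.4 kJ/min
Sensible, feed 198→25 °C: -2276 kJ/min
Outlet flows (mol/min): A 23, B 207
Sensible, products 25→227 °C: 3230.4 kJ/min
Q = ΔH = -9023 kJ/min = -150.38 kW
Heat removed = 541.38 MJ/h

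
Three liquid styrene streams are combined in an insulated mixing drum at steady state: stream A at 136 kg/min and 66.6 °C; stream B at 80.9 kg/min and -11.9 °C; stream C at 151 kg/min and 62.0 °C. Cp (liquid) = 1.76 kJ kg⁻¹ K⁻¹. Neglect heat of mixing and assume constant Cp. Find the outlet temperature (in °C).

Adiabatic, steady state ⇒ Σ ṁᵢCp,ᵢ(T_out − Tᵢ) = 0
Σ ṁᵢCp,ᵢTᵢ = 136×1.76×66.6 + 80.9×1.76×-11.9 + 151×1.76×62.0 = 30724
Σ ṁᵢCp,ᵢ = 136×1.76 + 80.9×1.76 + 151×1.76 = 647.5
T_out = 30724 / 647.5 = 47.45 °C

T_out = 47.5 °C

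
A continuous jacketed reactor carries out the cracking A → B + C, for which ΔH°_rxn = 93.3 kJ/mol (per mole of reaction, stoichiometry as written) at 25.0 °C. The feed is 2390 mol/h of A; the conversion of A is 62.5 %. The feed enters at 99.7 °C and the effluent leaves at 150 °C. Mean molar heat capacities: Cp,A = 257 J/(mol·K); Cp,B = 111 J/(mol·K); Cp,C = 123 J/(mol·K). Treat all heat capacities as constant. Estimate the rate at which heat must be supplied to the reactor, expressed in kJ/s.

Q_in = 46.1 kJ/s

Extent of reaction ξ = 0.625 × 2390 = 1493.8 mol/h
Reaction term: ξ·ΔH°_rxn = 1493.8 × 93.3 = 139370 kJ/h
Sensible, feed 99.7→25 °C: -45883 kJ/h
Outlet flows (mol/h): A 896.25, B 1493.8, C 1493.8
Sensible, products 25→150 °C: 72484 kJ/h
Q = ΔH = 165970 kJ/h = 46.102 kW
Heat supplied = 46.102 kJ/s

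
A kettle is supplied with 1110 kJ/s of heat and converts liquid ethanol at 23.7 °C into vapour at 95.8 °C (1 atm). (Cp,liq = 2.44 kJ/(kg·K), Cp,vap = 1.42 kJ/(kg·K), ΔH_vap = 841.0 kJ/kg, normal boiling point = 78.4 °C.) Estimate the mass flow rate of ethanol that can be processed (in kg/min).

ṁ = 66.7 kg/min

Δh = 2.44×(78.4−23.7) + 841.0 + 1.42×(95.8−78.4) = 999.18 kJ/kg
Q = 1110 kJ/s = 1110 kJ/s = 66600 kJ/min
ṁ = Q/Δh = 66600 / 999.18 = 66.655 kg/min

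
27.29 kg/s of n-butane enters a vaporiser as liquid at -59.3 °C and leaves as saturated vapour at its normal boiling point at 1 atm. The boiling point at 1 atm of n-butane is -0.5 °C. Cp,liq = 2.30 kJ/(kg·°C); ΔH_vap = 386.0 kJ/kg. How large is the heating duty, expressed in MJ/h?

liquid -59.3→-0.5 °C: 135.24 kJ/kg
vaporisation at -0.5 °C: 386 kJ/kg
Δh = 135.24 + 386 = 521.24 kJ/kg
Q = ṁ·Δh = 27.29 kg/s × 521.24 kJ/kg = 14225 kJ/s
|Q| = 14225 kW = 51209 MJ/h

Q = 51200 MJ/h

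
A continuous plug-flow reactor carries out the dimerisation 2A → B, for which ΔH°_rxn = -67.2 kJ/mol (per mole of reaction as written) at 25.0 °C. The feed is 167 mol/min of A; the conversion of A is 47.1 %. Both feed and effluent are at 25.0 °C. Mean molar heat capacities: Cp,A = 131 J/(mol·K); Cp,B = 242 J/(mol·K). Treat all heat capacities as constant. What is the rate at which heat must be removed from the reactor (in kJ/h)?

Q_out = 159000 kJ/h

Extent of reaction ξ = 0.471 × 167 / 2 = 39.328 mol/min
Reaction term: ξ·ΔH°_rxn = 39.328 × -67.2 = -2642.9 kJ/min
Q = ΔH = -2642.9 kJ/min = -44.048 kW
Heat removed = 158570 kJ/h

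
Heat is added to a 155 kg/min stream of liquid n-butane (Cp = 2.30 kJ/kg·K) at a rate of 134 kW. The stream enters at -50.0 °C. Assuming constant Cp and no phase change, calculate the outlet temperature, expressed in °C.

Q = 134 kW = 8040 kJ/min
ΔT = Q/(ṁ·Cp) = 8040/(155×2.30) = 22.553 K
T_out = -50.0 + 22.553 = -27.447 °C

T_out = -27.4 °C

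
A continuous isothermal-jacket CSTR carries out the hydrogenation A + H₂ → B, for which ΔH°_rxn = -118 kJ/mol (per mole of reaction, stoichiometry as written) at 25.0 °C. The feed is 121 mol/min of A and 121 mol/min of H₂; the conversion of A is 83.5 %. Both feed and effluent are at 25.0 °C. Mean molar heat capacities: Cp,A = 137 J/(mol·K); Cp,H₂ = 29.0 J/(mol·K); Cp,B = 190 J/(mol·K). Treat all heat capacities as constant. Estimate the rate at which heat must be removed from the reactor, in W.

Q_out = 199000 W

Extent of reaction ξ = 0.835 × 121 = 101.03 mol/min
Reaction term: ξ·ΔH°_rxn = 101.03 × -118 = -11922 kJ/min
Q = ΔH = -11922 kJ/min = -198.7 kW
Heat removed = 198700 W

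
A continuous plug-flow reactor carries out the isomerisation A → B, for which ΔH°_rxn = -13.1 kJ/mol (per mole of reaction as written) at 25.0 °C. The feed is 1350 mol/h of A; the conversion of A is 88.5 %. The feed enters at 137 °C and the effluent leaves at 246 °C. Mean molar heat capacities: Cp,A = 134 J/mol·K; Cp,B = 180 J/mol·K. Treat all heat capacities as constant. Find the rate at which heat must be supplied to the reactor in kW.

Extent of reaction ξ = 0.885 × 1350 = 1194.8 mol/h
Reaction term: ξ·ΔH°_rxn = 1194.8 × -13.1 = -15651 kJ/h
Sensible, feed 137→25 °C: -20261 kJ/h
Outlet flows (mol/h): A 155.25, B 1194.8
Sensible, products 25→246 °C: 52125 kJ/h
Q = ΔH = 16213 kJ/h = 4.5035 kW
Heat supplied = 4.5035 kW

Q_in = 4.50 kW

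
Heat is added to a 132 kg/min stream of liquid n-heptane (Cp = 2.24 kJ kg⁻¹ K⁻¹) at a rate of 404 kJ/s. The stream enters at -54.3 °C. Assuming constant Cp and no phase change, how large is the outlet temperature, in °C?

Q = 404 kJ/s = 24240 kJ/min
ΔT = Q/(ṁ·Cp) = 24240/(132×2.24) = 81.981 K
T_out = -54.3 + 81.981 = 27.681 °C

T_out = 27.7 °C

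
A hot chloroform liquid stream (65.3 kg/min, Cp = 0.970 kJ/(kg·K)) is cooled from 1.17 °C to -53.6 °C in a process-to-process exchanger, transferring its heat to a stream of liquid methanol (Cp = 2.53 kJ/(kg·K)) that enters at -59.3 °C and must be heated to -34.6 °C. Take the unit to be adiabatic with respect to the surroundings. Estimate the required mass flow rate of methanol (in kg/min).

Heat released by hot stream: Q = 65.3 × 0.970 × (1.17 − -53.6) = 3469.2 kJ/min
Energy balance on cold side (adiabatic exchanger): Q = ṁ_c·Cp_c·(T_c,out − T_c,in)
ṁ_c = 3469.2 / [2.53 × (-34.6 − -59.3)] = 55.515 kg/min

ṁ_c = 55.5 kg/min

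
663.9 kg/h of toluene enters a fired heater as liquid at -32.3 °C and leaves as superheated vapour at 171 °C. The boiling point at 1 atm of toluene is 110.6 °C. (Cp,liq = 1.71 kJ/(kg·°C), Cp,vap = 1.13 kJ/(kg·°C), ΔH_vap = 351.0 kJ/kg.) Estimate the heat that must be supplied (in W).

Q = 122000 W

liquid -32.3→110.6 °C: 244.36 kJ/kg
vaporisation at 110.6 °C: 351 kJ/kg
vapour 110.6→171 °C: 68.252 kJ/kg
Δh = 244.36 + 351 + 68.252 = 663.61 kJ/kg
Q = ṁ·Δh = 663.9 kg/h × 663.61 kJ/kg = 440570 kJ/h
|Q| = 122.38 kW = 122380 W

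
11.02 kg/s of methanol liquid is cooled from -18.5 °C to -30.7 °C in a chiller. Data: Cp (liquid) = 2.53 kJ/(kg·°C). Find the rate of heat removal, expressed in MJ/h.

Q_c = 1220 MJ/h

Q = ṁ·Cp·ΔT = 11.02 × 2.53 × (-30.7 − -18.5) = -340.14 kJ/s
Cooling duty = 1224.5 MJ/h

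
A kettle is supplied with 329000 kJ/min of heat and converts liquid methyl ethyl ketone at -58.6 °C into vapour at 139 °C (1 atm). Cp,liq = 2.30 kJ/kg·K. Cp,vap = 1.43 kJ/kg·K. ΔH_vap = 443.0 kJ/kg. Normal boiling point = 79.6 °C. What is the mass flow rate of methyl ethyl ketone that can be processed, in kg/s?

Δh = 2.30×(79.6−-58.6) + 443.0 + 1.43×(139−79.6) = 845.8 kJ/kg
Q = 329000 kJ/min = 5483.3 kJ/s = 5483.3 kJ/s
ṁ = Q/Δh = 5483.3 / 845.8 = 6.483 kg/s

ṁ = 6.48 kg/s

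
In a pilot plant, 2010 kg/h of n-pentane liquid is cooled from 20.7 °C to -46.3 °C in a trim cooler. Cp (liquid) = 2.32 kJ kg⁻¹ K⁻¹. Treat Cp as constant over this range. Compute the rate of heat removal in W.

Q_c = 86800 W

Q = ṁ·Cp·ΔT = 2010 × 2.32 × (-46.3 − 20.7) = -312430 kJ/h
Converting: 312430 / 3600 s = 86.787 kW
Cooling duty = 86787 W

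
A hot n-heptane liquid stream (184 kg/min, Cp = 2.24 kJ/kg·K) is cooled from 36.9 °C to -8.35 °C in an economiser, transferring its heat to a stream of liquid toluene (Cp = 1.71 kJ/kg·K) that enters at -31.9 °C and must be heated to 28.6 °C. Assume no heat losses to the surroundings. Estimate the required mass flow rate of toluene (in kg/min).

ṁ_c = 180 kg/min

Heat released by hot stream: Q = 184 × 2.24 × (36.9 − -8.35) = 18650 kJ/min
Energy balance on cold side (adiabatic exchanger): Q = ṁ_c·Cp_c·(T_c,out − T_c,in)
ṁ_c = 18650 / [1.71 × (28.6 − -31.9)] = 180.27 kg/min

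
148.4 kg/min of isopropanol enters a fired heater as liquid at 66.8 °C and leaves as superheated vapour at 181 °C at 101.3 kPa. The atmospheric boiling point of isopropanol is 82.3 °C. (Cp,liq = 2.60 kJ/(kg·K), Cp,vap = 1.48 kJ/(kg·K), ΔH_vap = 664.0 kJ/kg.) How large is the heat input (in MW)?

Q = 2.10 MW

liquid 66.8→82.3 °C: 40.3 kJ/kg
vaporisation at 82.3 °C: 664 kJ/kg
vapour 82.3→181 °C: 146.08 kJ/kg
Δh = 40.3 + 664 + 146.08 = 850.38 kJ/kg
Q = ṁ·Δh = 148.4 kg/min × 850.38 kJ/kg = 126200 kJ/min
|Q| = 2103.3 kW = 2.1033 MW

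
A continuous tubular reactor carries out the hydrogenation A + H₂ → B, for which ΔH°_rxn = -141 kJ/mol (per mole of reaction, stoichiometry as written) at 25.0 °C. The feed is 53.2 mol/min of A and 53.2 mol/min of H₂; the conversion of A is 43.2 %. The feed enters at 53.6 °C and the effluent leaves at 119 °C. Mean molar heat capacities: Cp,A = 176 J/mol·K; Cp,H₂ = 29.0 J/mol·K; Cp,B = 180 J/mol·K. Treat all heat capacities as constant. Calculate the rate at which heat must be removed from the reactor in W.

Extent of reaction ξ = 0.432 × 53.2 = 22.982 mol/min
Reaction term: ξ·ΔH°_rxn = 22.982 × -141 = -3240.5 kJ/min
Sensible, feed 53.6→25 °C: -311.91 kJ/min
Outlet flows (mol/min): A 30.218, H₂ 30.218, B 22.982
Sensible, products 25→119 °C: 971.16 kJ/min
Q = ΔH = -2581.3 kJ/min = -43.021 kW
Heat removed = 43021 W

Q_out = 43000 W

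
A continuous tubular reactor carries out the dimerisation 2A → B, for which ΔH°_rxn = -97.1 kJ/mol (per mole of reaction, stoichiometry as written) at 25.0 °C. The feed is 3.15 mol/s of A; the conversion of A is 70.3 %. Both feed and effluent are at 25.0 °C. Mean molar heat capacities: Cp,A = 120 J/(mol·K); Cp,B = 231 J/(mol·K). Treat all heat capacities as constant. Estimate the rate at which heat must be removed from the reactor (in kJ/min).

Q_out = 6450 kJ/min

Extent of reaction ξ = 0.703 × 3.15 / 2 = 1.1072 mol/s
Reaction term: ξ·ΔH°_rxn = 1.1072 × -97.1 = -107.51 kJ/s
Q = ΔH = -107.51 kJ/s = -107.51 kW
Heat removed = 6450.7 kJ/min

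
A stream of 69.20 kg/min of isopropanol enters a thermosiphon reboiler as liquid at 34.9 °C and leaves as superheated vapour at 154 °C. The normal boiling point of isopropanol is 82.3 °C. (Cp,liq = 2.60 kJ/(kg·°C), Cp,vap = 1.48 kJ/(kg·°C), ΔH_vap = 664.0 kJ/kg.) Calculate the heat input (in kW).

liquid 34.9→82.3 °C: 123.24 kJ/kg
vaporisation at 82.3 °C: 664 kJ/kg
vapour 82.3→154 °C: 106.12 kJ/kg
Δh = 123.24 + 664 + 106.12 = 893.36 kJ/kg
Q = ṁ·Δh = 69.20 kg/min × 893.36 kJ/kg = 61820 kJ/min
|Q| = 1030.3 kW

Q = 1030 kW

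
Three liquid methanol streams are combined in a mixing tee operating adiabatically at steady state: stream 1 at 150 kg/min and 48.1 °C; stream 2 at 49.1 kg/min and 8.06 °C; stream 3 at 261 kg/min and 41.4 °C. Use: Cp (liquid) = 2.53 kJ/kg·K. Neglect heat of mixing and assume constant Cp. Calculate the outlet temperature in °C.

T_out = 40.0 °C

Energy balance with Q = 0: Σ ṁᵢCp,ᵢ(T_out − Tᵢ) = 0
Σ ṁᵢCp,ᵢTᵢ = 150×2.53×48.1 + 49.1×2.53×8.06 + 261×2.53×41.4 = 46593
Σ ṁᵢCp,ᵢ = 150×2.53 + 49.1×2.53 + 261×2.53 = 1164.1
T_out = 46593 / 1164.1 = 40.026 °C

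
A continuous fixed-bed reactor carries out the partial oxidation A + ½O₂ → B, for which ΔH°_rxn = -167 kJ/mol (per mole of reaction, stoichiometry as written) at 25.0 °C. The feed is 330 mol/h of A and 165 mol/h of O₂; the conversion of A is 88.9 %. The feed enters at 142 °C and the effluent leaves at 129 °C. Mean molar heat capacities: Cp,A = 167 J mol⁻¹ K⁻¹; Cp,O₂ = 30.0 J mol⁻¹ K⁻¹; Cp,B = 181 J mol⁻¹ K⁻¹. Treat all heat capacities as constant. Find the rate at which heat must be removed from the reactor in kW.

Extent of reaction ξ = 0.889 × 330 = 293.37 mol/h
Reaction term: ξ·ΔH°_rxn = 293.37 × -167 = -48993 kJ/h
Sensible, feed 142→25 °C: -7027 kJ/h
Outlet flows (mol/h): A 36.63, O₂ 18.315, B 293.37
Sensible, products 25→129 °C: 6215.7 kJ/h
Q = ΔH = -49804 kJ/h = -13.834 kW
Heat removed = 13.834 kW

Q_out = 13.8 kW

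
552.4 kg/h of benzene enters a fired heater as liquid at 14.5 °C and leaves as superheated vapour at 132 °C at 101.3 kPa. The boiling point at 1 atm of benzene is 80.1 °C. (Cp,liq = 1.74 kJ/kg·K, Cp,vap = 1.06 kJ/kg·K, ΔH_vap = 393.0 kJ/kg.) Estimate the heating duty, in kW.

liquid 14.5→80.1 °C: 114.14 kJ/kg
vaporisation at 80.1 °C: 393 kJ/kg
vapour 80.1→132 °C: 55.014 kJ/kg
Δh = 114.14 + 393 + 55.014 = 562.16 kJ/kg
Q = ṁ·Δh = 552.4 kg/h × 562.16 kJ/kg = 310540 kJ/h
|Q| = 86.26 kW

Q = 86.3 kW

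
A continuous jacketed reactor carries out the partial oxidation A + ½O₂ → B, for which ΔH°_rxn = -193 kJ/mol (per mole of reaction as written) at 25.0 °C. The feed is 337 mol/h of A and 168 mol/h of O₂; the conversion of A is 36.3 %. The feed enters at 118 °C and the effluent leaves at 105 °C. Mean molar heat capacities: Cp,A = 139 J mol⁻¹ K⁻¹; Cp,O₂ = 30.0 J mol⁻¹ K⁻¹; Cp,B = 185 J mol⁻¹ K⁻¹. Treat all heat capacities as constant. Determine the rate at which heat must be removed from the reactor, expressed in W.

Extent of reaction ξ = 0.363 × 337 = 122.33 mol/h
Reaction term: ξ·ΔH°_rxn = 122.33 × -193 = -23610 kJ/h
Sensible, feed 118→25 °C: -4825.1 kJ/h
Outlet flows (mol/h): A 214.67, O₂ 106.83, B 122.33
Sensible, products 25→105 °C: 4454 kJ/h
Q = ΔH = -23981 kJ/h = -6.6614 kW
Heat removed = 6661.4 W

Q_out = 6660 W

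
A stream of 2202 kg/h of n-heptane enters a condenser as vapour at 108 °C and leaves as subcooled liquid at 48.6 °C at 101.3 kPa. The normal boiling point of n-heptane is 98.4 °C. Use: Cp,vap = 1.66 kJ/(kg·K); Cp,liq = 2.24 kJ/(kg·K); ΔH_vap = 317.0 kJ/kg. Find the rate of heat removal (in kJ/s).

vapour 108→98.4 °C: -15.936 kJ/kg
condensation at 98.4 °C: -317 kJ/kg
liquid 98.4→48.6 °C: -111.55 kJ/kg
Δh = -15.936 + -317 + -111.55 = -444.49 kJ/kg
Q = ṁ·Δh = 2202 kg/h × -444.49 kJ/kg = -978760 kJ/h
|Q| = 271.88 kW

Q_c = 272 kJ/s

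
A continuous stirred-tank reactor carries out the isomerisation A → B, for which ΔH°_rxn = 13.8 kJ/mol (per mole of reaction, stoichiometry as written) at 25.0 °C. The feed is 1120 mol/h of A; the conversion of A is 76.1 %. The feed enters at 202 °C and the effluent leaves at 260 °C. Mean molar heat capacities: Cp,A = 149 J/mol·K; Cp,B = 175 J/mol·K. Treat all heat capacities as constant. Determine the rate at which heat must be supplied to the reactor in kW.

Extent of reaction ξ = 0.761 × 1120 = 852.32 mol/h
Reaction term: ξ·ΔH°_rxn = 852.32 × 13.8 = 11762 kJ/h
Sensible, feed 202→25 °C: -29538 kJ/h
Outlet flows (mol/h): A 267.68, B 852.32
Sensible, products 25→260 °C: 44424 kJ/h
Q = ΔH = 26649 kJ/h = 7.4024 kW
Heat supplied = 7.4024 kW

Q_in = 7.40 kW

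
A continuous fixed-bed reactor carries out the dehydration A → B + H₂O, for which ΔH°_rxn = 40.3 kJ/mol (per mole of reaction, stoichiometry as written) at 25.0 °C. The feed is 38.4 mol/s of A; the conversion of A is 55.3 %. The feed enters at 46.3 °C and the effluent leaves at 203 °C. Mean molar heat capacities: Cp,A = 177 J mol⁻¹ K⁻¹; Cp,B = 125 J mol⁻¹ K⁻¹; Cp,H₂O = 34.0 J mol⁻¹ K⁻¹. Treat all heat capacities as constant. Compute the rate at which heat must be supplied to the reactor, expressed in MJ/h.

Q_in = 6670 MJ/h

Extent of reaction ξ = 0.553 × 38.4 = 21.235 mol/s
Reaction term: ξ·ΔH°_rxn = 21.235 × 40.3 = 855.78 kJ/s
Sensible, feed 46.3→25 °C: -144.77 kJ/s
Outlet flows (mol/s): A 17.165, B 21.235, H₂O 21.235
Sensible, products 25→203 °C: 1141.8 kJ/s
Q = ΔH = 1852.8 kJ/s = 1852.8 kW
Heat supplied = 6670.1 MJ/h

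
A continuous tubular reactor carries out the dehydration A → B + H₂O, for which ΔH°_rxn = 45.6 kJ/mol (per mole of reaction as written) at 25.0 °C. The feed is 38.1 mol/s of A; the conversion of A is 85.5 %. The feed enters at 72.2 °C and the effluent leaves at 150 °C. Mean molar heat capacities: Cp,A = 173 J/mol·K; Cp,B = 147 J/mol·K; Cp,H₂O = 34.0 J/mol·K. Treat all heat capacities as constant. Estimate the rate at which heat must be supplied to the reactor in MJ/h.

Q_in = 7310 MJ/h

Extent of reaction ξ = 0.855 × 38.1 = 32.575 mol/s
Reaction term: ξ·ΔH°_rxn = 32.575 × 45.6 = 1485.4 kJ/s
Sensible, feed 72.2→25 °C: -311.11 kJ/s
Outlet flows (mol/s): A 5.5245, B 32.575, H₂O 32.575
Sensible, products 25→150 °C: 856.49 kJ/s
Q = ΔH = 2030.8 kJ/s = 2030.8 kW
Heat supplied = 7311 MJ/h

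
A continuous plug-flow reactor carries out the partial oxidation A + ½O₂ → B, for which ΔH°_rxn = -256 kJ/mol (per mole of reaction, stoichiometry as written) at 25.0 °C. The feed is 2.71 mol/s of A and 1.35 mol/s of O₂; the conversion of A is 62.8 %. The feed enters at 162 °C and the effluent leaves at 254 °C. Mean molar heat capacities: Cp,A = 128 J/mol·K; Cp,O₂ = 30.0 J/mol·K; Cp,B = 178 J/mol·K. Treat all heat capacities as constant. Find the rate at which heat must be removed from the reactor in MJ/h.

Q_out = 1390 MJ/h

Extent of reaction ξ = 0.628 × 2.71 = 1.7019 mol/s
Reaction term: ξ·ΔH°_rxn = 1.7019 × -256 = -435.68 kJ/s
Sensible, feed 162→25 °C: -53.071 kJ/s
Outlet flows (mol/s): A 1.0081, O₂ 0.49906, B 1.7019
Sensible, products 25→254 °C: 102.35 kJ/s
Q = ΔH = -386.4 kJ/s = -386.4 kW
Heat removed = 1391 MJ/h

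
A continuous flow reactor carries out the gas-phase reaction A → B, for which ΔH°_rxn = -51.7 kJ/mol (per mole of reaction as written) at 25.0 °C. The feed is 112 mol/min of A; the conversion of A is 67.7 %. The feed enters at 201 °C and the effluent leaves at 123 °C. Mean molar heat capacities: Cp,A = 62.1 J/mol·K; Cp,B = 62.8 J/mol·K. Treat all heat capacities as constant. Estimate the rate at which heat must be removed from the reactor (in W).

Extent of reaction ξ = 0.677 × 112 = 75.824 mol/min
Reaction term: ξ·ΔH°_rxn = 75.824 × -51.7 = -3920.1 kJ/min
Sensible, feed 201→25 °C: -1224.1 kJ/min
Outlet flows (mol/min): A 36.176, B 75.824
Sensible, products 25→123 °C: 686.81 kJ/min
Q = ΔH = -4457.4 kJ/min = -74.29 kW
Heat removed = 74290 W

Q_out = 74300 W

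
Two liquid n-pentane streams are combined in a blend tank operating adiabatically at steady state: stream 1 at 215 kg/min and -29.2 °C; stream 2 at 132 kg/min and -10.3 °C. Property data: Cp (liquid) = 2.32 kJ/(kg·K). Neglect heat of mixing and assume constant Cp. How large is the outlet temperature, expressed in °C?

Adiabatic, steady state ⇒ Σ ṁᵢCp,ᵢ(T_out − Tᵢ) = 0
T_out = Σ ṁᵢCp,ᵢTᵢ / Σ ṁᵢCp,ᵢ
      = -17719 / 805.04 = -22.01 °C

T_out = -22.0 °C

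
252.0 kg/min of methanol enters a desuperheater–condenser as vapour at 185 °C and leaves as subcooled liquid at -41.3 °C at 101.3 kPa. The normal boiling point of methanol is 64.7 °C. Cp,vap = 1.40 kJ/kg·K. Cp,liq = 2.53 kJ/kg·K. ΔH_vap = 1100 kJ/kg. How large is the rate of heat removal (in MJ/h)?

vapour 185→64.7 °C: -168.42 kJ/kg
condensation at 64.7 °C: -1100 kJ/kg
liquid 64.7→-41.3 °C: -268.18 kJ/kg
Δh = -168.42 + -1100 + -268.18 = -1536.6 kJ/kg
Q = ṁ·Δh = 252.0 kg/min × -1536.6 kJ/kg = -387220 kJ/min
|Q| = 6453.7 kW = 23233 MJ/h

Q_c = 23200 MJ/h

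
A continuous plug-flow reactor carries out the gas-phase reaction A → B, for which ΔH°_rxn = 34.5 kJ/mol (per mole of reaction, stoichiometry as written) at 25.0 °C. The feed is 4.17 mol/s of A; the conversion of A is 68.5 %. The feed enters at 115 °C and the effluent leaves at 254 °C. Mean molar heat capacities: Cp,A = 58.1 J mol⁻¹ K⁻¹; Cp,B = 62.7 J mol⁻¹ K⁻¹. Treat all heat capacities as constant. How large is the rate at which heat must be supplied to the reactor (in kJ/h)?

Extent of reaction ξ = 0.685 × 4.17 = 2.8565 mol/s
Reaction term: ξ·ΔH°_rxn = 2.8565 × 34.5 = 98.548 kJ/s
Sensible, feed 115→25 °C: -21.805 kJ/s
Outlet flows (mol/s): A 1.3135, B 2.8565
Sensible, products 25→254 °C: 58.49 kJ/s
Q = ΔH = 135.23 kJ/s = 135.23 kW
Heat supplied = 486840 kJ/h

Q_in = 487000 kJ/h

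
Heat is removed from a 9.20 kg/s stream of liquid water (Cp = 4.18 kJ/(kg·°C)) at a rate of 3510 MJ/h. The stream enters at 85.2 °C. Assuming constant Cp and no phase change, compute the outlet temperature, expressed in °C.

Q = 3510 MJ/h = 975 kJ/s
ΔT = Q/(ṁ·Cp) = 975/(9.20×4.18) = 25.354 K
T_out = 85.2 − 25.354 = 59.846 °C

T_out = 59.8 °C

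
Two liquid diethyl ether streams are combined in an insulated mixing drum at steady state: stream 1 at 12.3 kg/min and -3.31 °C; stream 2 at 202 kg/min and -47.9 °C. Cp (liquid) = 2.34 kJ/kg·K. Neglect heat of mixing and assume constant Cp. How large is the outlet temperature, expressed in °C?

T_out = -45.3 °C

Adiabatic, steady state ⇒ Σ ṁᵢCp,ᵢ(T_out − Tᵢ) = 0
T_out = Σ ṁᵢCp,ᵢTᵢ / Σ ṁᵢCp,ᵢ
      = -22737 / 501.46 = -45.341 °C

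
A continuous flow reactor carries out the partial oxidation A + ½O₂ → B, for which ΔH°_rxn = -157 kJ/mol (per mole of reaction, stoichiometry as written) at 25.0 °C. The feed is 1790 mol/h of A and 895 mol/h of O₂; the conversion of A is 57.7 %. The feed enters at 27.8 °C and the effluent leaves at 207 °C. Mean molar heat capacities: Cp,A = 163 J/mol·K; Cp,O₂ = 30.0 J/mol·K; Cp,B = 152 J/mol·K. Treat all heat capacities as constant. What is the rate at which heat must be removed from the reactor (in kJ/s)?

Q_out = 30.5 kJ/s

Extent of reaction ξ = 0.577 × 1790 = 1032.8 mol/h
Reaction term: ξ·ΔH°_rxn = 1032.8 × -157 = -162150 kJ/h
Sensible, feed 27.8→25 °C: -892.14 kJ/h
Outlet flows (mol/h): A 757.17, O₂ 378.59, B 1032.8
Sensible, products 25→207 °C: 53101 kJ/h
Q = ΔH = -109940 kJ/h = -30.54 kW
Heat removed = 30.54 kJ/s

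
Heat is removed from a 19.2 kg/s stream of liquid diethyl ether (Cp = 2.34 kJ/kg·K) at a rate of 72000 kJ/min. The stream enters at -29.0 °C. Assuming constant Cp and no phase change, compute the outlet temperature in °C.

T_out = -55.7 °C

Q = 72000 kJ/min = 1200 kJ/s
ΔT = Q/(ṁ·Cp) = 1200/(19.2×2.34) = 26.709 K
T_out = -29.0 − 26.709 = -55.709 °C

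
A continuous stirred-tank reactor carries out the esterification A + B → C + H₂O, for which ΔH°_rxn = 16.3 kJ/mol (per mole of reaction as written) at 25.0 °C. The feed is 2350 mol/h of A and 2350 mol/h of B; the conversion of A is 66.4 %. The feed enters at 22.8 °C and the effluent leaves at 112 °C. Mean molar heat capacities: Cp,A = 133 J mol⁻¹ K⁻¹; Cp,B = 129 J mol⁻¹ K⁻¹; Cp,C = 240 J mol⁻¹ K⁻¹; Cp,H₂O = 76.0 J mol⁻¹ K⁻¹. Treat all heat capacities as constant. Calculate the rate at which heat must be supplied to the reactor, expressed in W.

Extent of reaction ξ = 0.664 × 2350 = 1560.4 mol/h
Reaction term: ξ·ΔH°_rxn = 1560.4 × 16.3 = 25435 kJ/h
Sensible, feed 22.8→25 °C: 1354.5 kJ/h
Outlet flows (mol/h): A 789.6, B 789.6, C 1560.4, H₂O 1560.4
Sensible, products 25→112 °C: 60897 kJ/h
Q = ΔH = 87686 kJ/h = 24.357 kW
Heat supplied = 24357 W

Q_in = 24400 W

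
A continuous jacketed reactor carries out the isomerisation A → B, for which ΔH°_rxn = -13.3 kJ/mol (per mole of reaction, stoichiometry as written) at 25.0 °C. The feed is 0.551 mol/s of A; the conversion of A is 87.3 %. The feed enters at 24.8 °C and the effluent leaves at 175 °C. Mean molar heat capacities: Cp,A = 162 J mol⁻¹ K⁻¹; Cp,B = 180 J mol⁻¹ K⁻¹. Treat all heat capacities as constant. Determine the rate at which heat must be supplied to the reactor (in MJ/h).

Q_in = 29.9 MJ/h

Extent of reaction ξ = 0.873 × 0.551 = 0.48102 mol/s
Reaction term: ξ·ΔH°_rxn = 0.48102 × -13.3 = -6.3976 kJ/s
Sensible, feed 24.8→25 °C: 0.017852 kJ/s
Outlet flows (mol/s): A 0.069977, B 0.48102
Sensible, products 25→175 °C: 14.688 kJ/s
Q = ΔH = 8.3083 kJ/s = 8.3083 kW
Heat supplied = 29.91 MJ/h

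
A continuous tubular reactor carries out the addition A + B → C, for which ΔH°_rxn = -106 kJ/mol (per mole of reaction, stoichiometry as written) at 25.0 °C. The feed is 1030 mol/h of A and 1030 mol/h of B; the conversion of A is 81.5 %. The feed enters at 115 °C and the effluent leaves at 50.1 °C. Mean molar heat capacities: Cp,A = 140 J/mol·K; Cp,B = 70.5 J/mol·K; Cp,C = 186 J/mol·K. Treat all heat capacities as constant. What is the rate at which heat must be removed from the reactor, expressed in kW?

Extent of reaction ξ = 0.815 × 1030 = 839.45 mol/h
Reaction term: ξ·ΔH°_rxn = 839.45 × -106 = -88982 kJ/h
Sensible, feed 115→25 °C: -19513 kJ/h
Outlet flows (mol/h): A 190.55, B 190.55, C 839.45
Sensible, products 25→50.1 °C: 4925.8 kJ/h
Q = ΔH = -103570 kJ/h = -28.769 kW
Heat removed = 28.769 kW

Q_out = 28.8 kW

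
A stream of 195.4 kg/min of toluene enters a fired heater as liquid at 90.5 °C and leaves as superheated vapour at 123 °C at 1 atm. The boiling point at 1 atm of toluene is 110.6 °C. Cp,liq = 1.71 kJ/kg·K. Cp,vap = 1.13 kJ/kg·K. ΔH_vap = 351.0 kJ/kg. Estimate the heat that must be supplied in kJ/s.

Q = 1300 kJ/s

liquid 90.5→110.6 °C: 34.371 kJ/kg
vaporisation at 110.6 °C: 351 kJ/kg
vapour 110.6→123 °C: 14.012 kJ/kg
Δh = 34.371 + 351 + 14.012 = 399.38 kJ/kg
Q = ṁ·Δh = 195.4 kg/min × 399.38 kJ/kg = 78039 kJ/min
|Q| = 1300.7 kW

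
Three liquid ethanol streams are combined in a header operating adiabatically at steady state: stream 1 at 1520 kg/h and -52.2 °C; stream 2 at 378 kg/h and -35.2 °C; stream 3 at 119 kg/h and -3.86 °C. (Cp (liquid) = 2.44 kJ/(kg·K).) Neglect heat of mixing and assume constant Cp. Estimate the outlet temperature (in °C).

T_out = -46.2 °C

Energy balance with Q = 0: Σ ṁᵢCp,ᵢ(T_out − Tᵢ) = 0
Σ ṁᵢCp,ᵢTᵢ = 1520×2.44×-52.2 + 378×2.44×-35.2 + 119×2.44×-3.86 = -227190
Σ ṁᵢCp,ᵢ = 1520×2.44 + 378×2.44 + 119×2.44 = 4921.5
T_out = -227190 / 4921.5 = -46.162 °C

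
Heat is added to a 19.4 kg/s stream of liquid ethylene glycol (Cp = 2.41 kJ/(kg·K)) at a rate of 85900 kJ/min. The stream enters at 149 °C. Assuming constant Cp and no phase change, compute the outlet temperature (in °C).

Q = 85900 kJ/min = 1431.7 kJ/s
ΔT = Q/(ṁ·Cp) = 1431.7/(19.4×2.41) = 30.621 K
T_out = 149 + 30.621 = 179.62 °C

T_out = 180 °C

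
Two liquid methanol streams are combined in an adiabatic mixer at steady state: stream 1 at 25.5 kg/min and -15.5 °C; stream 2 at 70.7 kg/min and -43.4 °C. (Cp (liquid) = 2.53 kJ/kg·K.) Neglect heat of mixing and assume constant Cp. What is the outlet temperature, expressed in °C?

T_out = -36.0 °C

Adiabatic, steady state ⇒ Σ ṁᵢCp,ᵢ(T_out − Tᵢ) = 0
T_out = Σ ṁᵢCp,ᵢTᵢ / Σ ṁᵢCp,ᵢ
      = -8763 / 243.39 = -36.004 °C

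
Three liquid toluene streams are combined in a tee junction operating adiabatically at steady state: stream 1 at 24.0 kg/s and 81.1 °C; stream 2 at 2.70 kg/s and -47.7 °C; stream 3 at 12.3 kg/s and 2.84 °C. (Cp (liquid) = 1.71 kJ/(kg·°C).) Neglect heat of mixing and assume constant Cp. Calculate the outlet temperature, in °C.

Adiabatic, steady state ⇒ Σ ṁᵢCp,ᵢ(T_out − Tᵢ) = 0
T_out = Σ ṁᵢCp,ᵢTᵢ / Σ ṁᵢCp,ᵢ
      = 3167.8 / 66.69 = 47.501 °C

T_out = 47.5 °C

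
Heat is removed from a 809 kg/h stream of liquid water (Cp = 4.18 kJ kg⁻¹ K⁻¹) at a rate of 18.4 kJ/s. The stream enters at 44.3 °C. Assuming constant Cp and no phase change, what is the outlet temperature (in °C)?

T_out = 24.7 °C

Q = 18.4 kJ/s = 66240 kJ/h
ΔT = Q/(ṁ·Cp) = 66240/(809×4.18) = 19.588 K
T_out = 44.3 − 19.588 = 24.712 °C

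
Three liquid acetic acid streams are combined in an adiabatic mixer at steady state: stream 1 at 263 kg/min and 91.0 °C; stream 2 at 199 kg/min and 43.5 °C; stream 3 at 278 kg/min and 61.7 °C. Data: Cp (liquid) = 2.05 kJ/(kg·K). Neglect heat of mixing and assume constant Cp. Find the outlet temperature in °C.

Adiabatic, steady state ⇒ Σ ṁᵢCp,ᵢ(T_out − Tᵢ) = 0
Σ ṁᵢCp,ᵢTᵢ = 263×2.05×91.0 + 199×2.05×43.5 + 278×2.05×61.7 = 101970
Σ ṁᵢCp,ᵢ = 263×2.05 + 199×2.05 + 278×2.05 = 1517
T_out = 101970 / 1517 = 67.219 °C

T_out = 67.2 °C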